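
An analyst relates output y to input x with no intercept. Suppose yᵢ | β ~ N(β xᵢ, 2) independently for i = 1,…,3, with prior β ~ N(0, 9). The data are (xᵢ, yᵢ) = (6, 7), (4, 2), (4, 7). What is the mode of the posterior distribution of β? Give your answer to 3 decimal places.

log p(β | y) = −Σ(yᵢ − βxᵢ)²/(2·2) − β²/(2·9) + const.
Setting the derivative to zero: Σxᵢ(yᵢ − βxᵢ)/2 − β/9 = 0, so β = Σxᵢyᵢ / (Σxᵢ² + σ²/τ²).
Σxᵢyᵢ = 6·7 + 4·2 + 4·7 = 78; Σxᵢ² = 68; σ²/τ² = 2/9.
β̂_MAP = 78 / (68 + 2/9) = 78/(614/9) = 351/307 ≈ 1.143.

β̂_MAP = 1.143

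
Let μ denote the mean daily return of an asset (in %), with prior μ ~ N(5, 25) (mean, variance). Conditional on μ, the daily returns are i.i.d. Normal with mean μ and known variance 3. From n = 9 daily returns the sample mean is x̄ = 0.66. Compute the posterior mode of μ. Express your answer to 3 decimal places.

μ̂_MAP = 0.717

n = 9, x̄ = 0.66.
For a Normal prior and Normal likelihood with known variance, the posterior is Normal; its mode equals its mean, the precision-weighted average.
Prior precision 1/σ₀² = 1/25 = 0.04; data precision n/σ² = 9/3 = 3.
μ̂ = (0.04·5 + 3·0.66) / (0.04 + 3) = 2.18/3.04 = 109/152 ≈ 0.717.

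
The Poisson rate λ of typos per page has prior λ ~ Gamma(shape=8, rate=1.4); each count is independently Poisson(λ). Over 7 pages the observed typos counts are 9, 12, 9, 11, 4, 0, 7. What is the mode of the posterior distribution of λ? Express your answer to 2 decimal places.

λ̂_MAP = 7.02

Σxᵢ = 9+12+9+11+4+0+7 = 52, with n = 7.
Posterior ∝ λ^7e^(−1.4λ) · λ^52e^(−7λ) = λ^59e^(−8.4λ), i.e. Gamma(shape=60, rate=8.4).
The mode of a Gamma(a, b) with a ≥ 1 (shape–rate) is (a−1)/b = 59/8.4 ≈ 7.02.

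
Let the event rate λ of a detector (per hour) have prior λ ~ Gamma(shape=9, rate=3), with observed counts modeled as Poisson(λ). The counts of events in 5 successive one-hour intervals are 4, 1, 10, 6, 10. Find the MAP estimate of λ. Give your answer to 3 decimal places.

Σxᵢ = 4+1+10+6+10 = 31, with n = 5.
Posterior ∝ λ^8e^(−3λ) · λ^31e^(−5λ) = λ^39e^(−8λ), i.e. Gamma(shape=40, rate=8).
The mode of a Gamma(a, b) with a ≥ 1 (shape–rate) is (a−1)/b = 39/8 ≈ 4.875.

λ̂_MAP = 4.875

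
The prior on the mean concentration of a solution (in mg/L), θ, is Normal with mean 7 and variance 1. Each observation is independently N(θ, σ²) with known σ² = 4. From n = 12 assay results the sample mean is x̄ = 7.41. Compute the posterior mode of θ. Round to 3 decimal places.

θ̂_MAP = 7.308

n = 12, x̄ = 7.41.
For a Normal prior and Normal likelihood with known variance, the posterior is Normal; its mode equals its mean, the precision-weighted average.
Prior precision 1/σ₀² = 1/1 = 1; data precision n/σ² = 12/4 = 3.
θ̂ = (1·7 + 3·7.41) / (1 + 3) = 29.23/4 = 7.3075 ≈ 7.308.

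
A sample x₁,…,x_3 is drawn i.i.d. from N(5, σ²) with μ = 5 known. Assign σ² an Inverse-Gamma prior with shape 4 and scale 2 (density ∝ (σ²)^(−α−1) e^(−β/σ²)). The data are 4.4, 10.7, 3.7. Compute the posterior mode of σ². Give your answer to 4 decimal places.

σ̂²_MAP = 2.9646

Sum of squared deviations about the known mean: SS = (4.4−5)² + (10.7−5)² + (3.7−5)² = 34.54.
The Normal likelihood contributes (σ²)^(−n/2) exp(−SS/(2σ²)), so the posterior is Inverse-Gamma(α + n/2, β + SS/2) = Inverse-Gamma(5.5, 19.27).
The mode of Inverse-Gamma(a, b) is b/(a+1) = 19.27/6.5 ≈ 2.9646.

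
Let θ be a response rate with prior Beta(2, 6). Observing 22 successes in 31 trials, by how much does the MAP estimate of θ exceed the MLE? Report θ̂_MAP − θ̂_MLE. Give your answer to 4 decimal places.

Posterior is Beta(24, 15); MAP = (24−1)/(39−2) = 23/37 ≈ 0.62162.
MLE ignores the prior: θ̂_MLE = k/n = 22/31 ≈ 0.70968.
Difference = 23/37 − 22/31 = -101/1147 ≈ -0.0881.

MAP − MLE = -0.0881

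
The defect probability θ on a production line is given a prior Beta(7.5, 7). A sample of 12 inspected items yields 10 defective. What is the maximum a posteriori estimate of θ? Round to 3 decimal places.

θ̂_MAP = 0.673

Prior: Beta(7.5, 7).
Data: 10 successes in 12 trials. The binomial likelihood contributes θ^10(1−θ)^2, so the posterior is Beta(7.5+10, 7+2) = Beta(17.5, 9).
For Beta(a, b) with a, b > 1 the mode is (a−1)/(a+b−2) = 16.5/24.5 ≈ 0.673.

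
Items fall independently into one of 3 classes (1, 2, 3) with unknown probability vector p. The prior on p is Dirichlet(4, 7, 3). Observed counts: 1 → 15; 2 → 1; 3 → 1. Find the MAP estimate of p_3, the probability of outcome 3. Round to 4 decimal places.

MAP estimate: 0.1071

The posterior is Dirichlet(αᵢ + nᵢ) = Dirichlet(19, 8, 4).
For a Dirichlet(a₁,…,a_K) with all aᵢ > 1, the mode has j-th component (aⱼ − 1)/(Σaᵢ − K).
Here Σaᵢ = 31 and K = 3, so p_3 = (4 − 1)/(31 − 3) = 3/28 ≈ 0.1071.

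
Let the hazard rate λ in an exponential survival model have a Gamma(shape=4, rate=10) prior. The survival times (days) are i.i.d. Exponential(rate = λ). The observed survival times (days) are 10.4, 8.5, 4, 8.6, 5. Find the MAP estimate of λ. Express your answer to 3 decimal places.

The Exponential(rate=λ) likelihood is ∝ λ^n e^(−λΣtᵢ). Here n = 5 and Σtᵢ = 10.4 + 8.5 + 4 + 8.6 + 5 = 36.5.
Posterior ∝ λ^3e^(−10λ) · λ^5e^(−36.5λ) = λ^8e^(−46.5λ), i.e. Gamma(9, 46.5).
Mode = (a−1)/b = 8/46.5 ≈ 0.172.

λ̂_MAP = 0.172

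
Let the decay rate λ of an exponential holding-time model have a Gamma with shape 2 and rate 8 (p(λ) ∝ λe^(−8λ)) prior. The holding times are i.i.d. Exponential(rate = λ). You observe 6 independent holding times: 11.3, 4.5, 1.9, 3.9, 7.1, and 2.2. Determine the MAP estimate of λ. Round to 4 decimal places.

The Exponential(rate=λ) likelihood is ∝ λ^n e^(−λΣtᵢ). Here n = 6 and Σtᵢ = 11.3 + 4.5 + 1.9 + 3.9 + 7.1 + 2.2 = 30.9.
Posterior ∝ λe^(−8λ) · λ^6e^(−30.9λ) = λ^7e^(−38.9λ), i.e. Gamma(8, 38.9).
Mode = (a−1)/b = 7/38.9 ≈ 0.1799.

λ̂_MAP = 0.1799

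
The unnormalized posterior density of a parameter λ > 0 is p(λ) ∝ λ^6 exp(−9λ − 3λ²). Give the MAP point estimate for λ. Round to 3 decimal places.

λ̂_MAP = 0.500

ℓ'(λ) = 6/λ − 9 − 6λ. Setting this to zero and multiplying by λ: 6λ² + 9λ − 6 = 0.
λ = (−9 + √(9² + 4·6·6)) / (2·6) = (−9 + √225) / 12 = (−9 + 15)/12 = 1/2.
ℓ''(λ) = −6/λ² − 6 < 0, confirming a maximum.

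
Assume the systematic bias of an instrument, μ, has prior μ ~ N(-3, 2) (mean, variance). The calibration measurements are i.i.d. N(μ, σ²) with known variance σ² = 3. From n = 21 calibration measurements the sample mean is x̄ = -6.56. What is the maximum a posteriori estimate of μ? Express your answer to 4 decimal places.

μ̂_MAP = -6.3227

n = 21, x̄ = -6.56.
For a Normal prior and Normal likelihood with known variance, the posterior is Normal; its mode equals its mean, the precision-weighted average.
Prior precision 1/σ₀² = 1/2 = 0.5; data precision n/σ² = 21/3 = 7.
μ̂ = (0.5·(-3) + 7·(-6.56)) / (0.5 + 7) = (-47.42)/7.5 = -2371/375 ≈ -6.3227.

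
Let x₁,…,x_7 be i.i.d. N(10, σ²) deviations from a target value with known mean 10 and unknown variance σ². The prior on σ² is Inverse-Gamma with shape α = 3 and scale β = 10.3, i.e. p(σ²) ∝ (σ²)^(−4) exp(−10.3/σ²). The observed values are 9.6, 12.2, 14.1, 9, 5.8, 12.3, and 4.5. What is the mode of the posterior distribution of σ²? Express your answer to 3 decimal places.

σ̂²_MAP = 6.439

Sum of squared deviations about the known mean: SS = (9.6−10)² + (12.2−10)² + (14.1−10)² + (9−10)² + (5.8−10)² + (12.3−10)² + (4.5−10)² = 75.99.
The Normal likelihood contributes (σ²)^(−n/2) exp(−SS/(2σ²)), so the posterior is Inverse-Gamma(α + n/2, β + SS/2) = Inverse-Gamma(6.5, 48.295).
The mode of Inverse-Gamma(a, b) is b/(a+1) = 48.295/7.5 ≈ 6.439.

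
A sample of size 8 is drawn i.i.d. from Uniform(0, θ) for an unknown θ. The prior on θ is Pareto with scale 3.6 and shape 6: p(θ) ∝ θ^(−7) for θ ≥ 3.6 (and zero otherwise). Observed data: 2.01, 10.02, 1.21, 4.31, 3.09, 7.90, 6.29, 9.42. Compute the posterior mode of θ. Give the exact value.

θ̂_MAP = 10.02

The Uniform(0, θ) likelihood is θ^(−n) for θ ≥ max(xᵢ), zero otherwise. Here max(xᵢ) = 10.02.
Posterior ∝ θ^(−7) · θ^(−8) = θ^(−15) on θ ≥ max(3.6, 10.02) = 10.02.
This density is strictly decreasing in θ, so the posterior mode lies at the lower boundary of the support.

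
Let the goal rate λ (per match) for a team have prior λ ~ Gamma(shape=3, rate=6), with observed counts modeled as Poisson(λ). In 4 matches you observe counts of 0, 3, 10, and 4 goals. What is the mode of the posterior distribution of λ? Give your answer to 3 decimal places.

λ̂_MAP = 1.900

Σxᵢ = 0+3+10+4 = 17, with n = 4.
Posterior ∝ λ^2e^(−6λ) · λ^17e^(−4λ) = λ^19e^(−10λ), i.e. Gamma(shape=20, rate=10).
The mode of a Gamma(a, b) with a ≥ 1 (shape–rate) is (a−1)/b = 19/10 ≈ 1.900.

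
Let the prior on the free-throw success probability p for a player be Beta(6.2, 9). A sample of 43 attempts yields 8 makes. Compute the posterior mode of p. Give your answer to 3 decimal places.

p̂_MAP = 0.235

Prior: Beta(6.2, 9).
Data: 8 successes in 43 trials. The binomial likelihood contributes p^8(1−p)^35, so the posterior is Beta(6.2+8, 9+35) = Beta(14.2, 44).
For Beta(a, b) with a, b > 1 the mode is (a−1)/(a+b−2) = 13.2/56.2 ≈ 0.235.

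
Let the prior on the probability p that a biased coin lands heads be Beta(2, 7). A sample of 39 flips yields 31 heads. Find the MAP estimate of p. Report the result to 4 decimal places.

p̂_MAP = 0.6957

Prior: Beta(2, 7).
Data: 31 successes in 39 trials. The binomial likelihood contributes p^31(1−p)^8, so the posterior is Beta(2+31, 7+8) = Beta(33, 15).
For Beta(a, b) with a, b > 1 the mode is (a−1)/(a+b−2) = 32/46 ≈ 0.6957.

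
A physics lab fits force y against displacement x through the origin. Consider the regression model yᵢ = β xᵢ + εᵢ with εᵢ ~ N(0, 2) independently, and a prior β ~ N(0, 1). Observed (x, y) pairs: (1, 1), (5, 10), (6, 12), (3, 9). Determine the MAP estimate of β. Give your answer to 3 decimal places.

log p(β | y) = −Σ(yᵢ − βxᵢ)²/(2·2) − β²/(2·1) + const.
Setting the derivative to zero: Σxᵢ(yᵢ − βxᵢ)/2 − β/1 = 0, so β = Σxᵢyᵢ / (Σxᵢ² + σ²/τ²).
Σxᵢyᵢ = 1·1 + 5·10 + 6·12 + 3·9 = 150; Σxᵢ² = 71; σ²/τ² = 2.
β̂_MAP = 150 / (71 + 2) = 150/73 ≈ 2.055.

β̂_MAP = 2.055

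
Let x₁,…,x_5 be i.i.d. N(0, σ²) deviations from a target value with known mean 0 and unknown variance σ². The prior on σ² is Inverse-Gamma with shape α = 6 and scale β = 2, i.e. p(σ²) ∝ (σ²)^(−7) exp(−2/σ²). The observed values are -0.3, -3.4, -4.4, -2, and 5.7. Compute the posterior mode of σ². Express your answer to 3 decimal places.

Sum of squared deviations about the known mean: SS = (-0.3−0)² + (-3.4−0)² + (-4.4−0)² + (-2−0)² + (5.7−0)² = 67.5.
The Normal likelihood contributes (σ²)^(−n/2) exp(−SS/(2σ²)), so the posterior is Inverse-Gamma(α + n/2, β + SS/2) = Inverse-Gamma(8.5, 35.75).
The mode of Inverse-Gamma(a, b) is b/(a+1) = 35.75/9.5 ≈ 3.763.

σ̂²_MAP = 3.763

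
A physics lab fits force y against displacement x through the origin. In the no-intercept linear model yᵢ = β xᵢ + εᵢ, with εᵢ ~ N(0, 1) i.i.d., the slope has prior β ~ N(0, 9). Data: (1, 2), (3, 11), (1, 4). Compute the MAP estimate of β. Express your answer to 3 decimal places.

log p(β | y) = −Σ(yᵢ − βxᵢ)²/(2·1) − β²/(2·9) + const.
Setting the derivative to zero: Σxᵢ(yᵢ − βxᵢ)/1 − β/9 = 0, so β = Σxᵢyᵢ / (Σxᵢ² + σ²/τ²).
Σxᵢyᵢ = 1·2 + 3·11 + 1·4 = 39; Σxᵢ² = 11; σ²/τ² = 1/9.
β̂_MAP = 39 / (11 + 1/9) = 39/(100/9) = 351/100 ≈ 3.510.

β̂_MAP = 3.510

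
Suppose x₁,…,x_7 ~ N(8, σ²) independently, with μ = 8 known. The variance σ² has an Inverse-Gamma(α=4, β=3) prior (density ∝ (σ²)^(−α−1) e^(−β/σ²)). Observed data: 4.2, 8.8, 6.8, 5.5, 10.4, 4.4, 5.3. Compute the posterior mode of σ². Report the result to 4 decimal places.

Sum of squared deviations about the known mean: SS = (4.2−8)² + (8.8−8)² + (6.8−8)² + (5.5−8)² + (10.4−8)² + (4.4−8)² + (5.3−8)² = 48.78.
The Normal likelihood contributes (σ²)^(−n/2) exp(−SS/(2σ²)), so the posterior is Inverse-Gamma(α + n/2, β + SS/2) = Inverse-Gamma(7.5, 27.39).
The mode of Inverse-Gamma(a, b) is b/(a+1) = 27.39/8.5 ≈ 3.2224.

σ̂²_MAP = 3.2224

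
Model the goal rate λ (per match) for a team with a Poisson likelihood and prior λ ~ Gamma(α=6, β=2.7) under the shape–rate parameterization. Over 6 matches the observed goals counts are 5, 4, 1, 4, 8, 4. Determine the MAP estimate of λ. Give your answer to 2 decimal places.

λ̂_MAP = 3.56

Σxᵢ = 5+4+1+4+8+4 = 26, with n = 6.
Posterior ∝ λ^5e^(−2.7λ) · λ^26e^(−6λ) = λ^31e^(−8.7λ), i.e. Gamma(shape=32, rate=8.7).
The mode of a Gamma(a, b) with a ≥ 1 (shape–rate) is (a−1)/b = 31/8.7 ≈ 3.56.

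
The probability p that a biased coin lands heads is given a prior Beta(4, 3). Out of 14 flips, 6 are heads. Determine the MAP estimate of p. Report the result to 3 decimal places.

p̂_MAP = 0.474

Prior: Beta(4, 3).
Data: 6 successes in 14 trials. The binomial likelihood contributes p^6(1−p)^8, so the posterior is Beta(4+6, 3+8) = Beta(10, 11).
For Beta(a, b) with a, b > 1 the mode is (a−1)/(a+b−2) = 9/19 ≈ 0.474.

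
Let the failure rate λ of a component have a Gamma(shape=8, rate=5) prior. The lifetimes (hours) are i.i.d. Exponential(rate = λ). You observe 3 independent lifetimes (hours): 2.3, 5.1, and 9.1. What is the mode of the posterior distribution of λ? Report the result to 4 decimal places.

The Exponential(rate=λ) likelihood is ∝ λ^n e^(−λΣtᵢ). Here n = 3 and Σtᵢ = 2.3 + 5.1 + 9.1 = 16.5.
Posterior ∝ λ^7e^(−5λ) · λ^3e^(−16.5λ) = λ^10e^(−21.5λ), i.e. Gamma(11, 21.5).
Mode = (a−1)/b = 10/21.5 ≈ 0.4651.

λ̂_MAP = 0.4651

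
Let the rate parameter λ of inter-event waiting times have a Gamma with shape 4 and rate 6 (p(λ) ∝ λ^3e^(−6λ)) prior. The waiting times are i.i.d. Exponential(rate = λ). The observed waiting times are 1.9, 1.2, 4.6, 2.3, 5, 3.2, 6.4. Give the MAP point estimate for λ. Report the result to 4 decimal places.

The Exponential(rate=λ) likelihood is ∝ λ^n e^(−λΣtᵢ). Here n = 7 and Σtᵢ = 1.9 + 1.2 + 4.6 + 2.3 + 5 + 3.2 + 6.4 = 24.6.
Posterior ∝ λ^3e^(−6λ) · λ^7e^(−24.6λ) = λ^10e^(−30.6λ), i.e. Gamma(11, 30.6).
Mode = (a−1)/b = 10/30.6 ≈ 0.3268.

λ̂_MAP = 0.3268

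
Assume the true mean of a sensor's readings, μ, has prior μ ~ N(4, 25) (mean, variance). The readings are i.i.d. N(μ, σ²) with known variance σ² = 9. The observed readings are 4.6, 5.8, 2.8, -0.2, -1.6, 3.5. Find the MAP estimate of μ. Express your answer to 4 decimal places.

μ̂_MAP = 2.5692

n = 6; x̄ = (4.6 + 5.8 + 2.8 + (-0.2) + (-1.6) + 3.5)/6 = 14.9/6 = 149/60 ≈ 2.4833.
For a Normal prior and Normal likelihood with known variance, the posterior is Normal; its mode equals its mean, the precision-weighted average.
Prior precision 1/σ₀² = 1/25 = 0.04; data precision n/σ² = 6/9 = 2/3.
μ̂ = (0.04·4 + (2/3)·(149/60)) / (0.04 + 2/3) = (817/450)/(53/75) = 817/318 ≈ 2.5692.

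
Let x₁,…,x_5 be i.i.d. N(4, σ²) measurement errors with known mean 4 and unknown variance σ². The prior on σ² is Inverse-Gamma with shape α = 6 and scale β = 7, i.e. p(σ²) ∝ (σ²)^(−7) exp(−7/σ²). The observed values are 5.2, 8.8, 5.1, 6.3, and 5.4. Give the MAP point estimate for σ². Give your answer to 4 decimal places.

Sum of squared deviations about the known mean: SS = (5.2−4)² + (8.8−4)² + (5.1−4)² + (6.3−4)² + (5.4−4)² = 32.94.
The Normal likelihood contributes (σ²)^(−n/2) exp(−SS/(2σ²)), so the posterior is Inverse-Gamma(α + n/2, β + SS/2) = Inverse-Gamma(8.5, 23.47).
The mode of Inverse-Gamma(a, b) is b/(a+1) = 23.47/9.5 ≈ 2.4705.

σ̂²_MAP = 2.4705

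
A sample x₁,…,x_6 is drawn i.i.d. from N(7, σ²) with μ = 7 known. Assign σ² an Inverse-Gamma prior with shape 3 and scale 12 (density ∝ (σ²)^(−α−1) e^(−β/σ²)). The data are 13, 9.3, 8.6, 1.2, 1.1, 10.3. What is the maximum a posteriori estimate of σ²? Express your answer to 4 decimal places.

Sum of squared deviations about the known mean: SS = (13−7)² + (9.3−7)² + (8.6−7)² + (1.2−7)² + (1.1−7)² + (10.3−7)² = 123.19.
The Normal likelihood contributes (σ²)^(−n/2) exp(−SS/(2σ²)), so the posterior is Inverse-Gamma(α + n/2, β + SS/2) = Inverse-Gamma(6, 73.595).
The mode of Inverse-Gamma(a, b) is b/(a+1) = 73.595/7 ≈ 10.5136.

σ̂²_MAP = 10.5136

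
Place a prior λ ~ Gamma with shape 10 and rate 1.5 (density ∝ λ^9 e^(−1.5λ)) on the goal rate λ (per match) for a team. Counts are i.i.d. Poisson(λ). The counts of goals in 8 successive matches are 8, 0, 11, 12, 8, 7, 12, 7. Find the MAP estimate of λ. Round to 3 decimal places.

λ̂_MAP = 7.789

Σxᵢ = 8+0+11+12+8+7+12+7 = 65, with n = 8.
Posterior ∝ λ^9e^(−1.5λ) · λ^65e^(−8λ) = λ^74e^(−9.5λ), i.e. Gamma(shape=75, rate=9.5).
The mode of a Gamma(a, b) with a ≥ 1 (shape–rate) is (a−1)/b = 74/9.5 ≈ 7.789.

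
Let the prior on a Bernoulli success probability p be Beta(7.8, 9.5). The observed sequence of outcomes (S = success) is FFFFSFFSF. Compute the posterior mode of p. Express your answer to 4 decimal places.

p̂_MAP = 0.3621

Prior: Beta(7.8, 9.5).
Data: 2 successes in 9 trials (from the sequence). The binomial likelihood contributes p^2(1−p)^7, so the posterior is Beta(7.8+2, 9.5+7) = Beta(9.8, 16.5).
For Beta(a, b) with a, b > 1 the mode is (a−1)/(a+b−2) = 8.8/24.3 ≈ 0.3621.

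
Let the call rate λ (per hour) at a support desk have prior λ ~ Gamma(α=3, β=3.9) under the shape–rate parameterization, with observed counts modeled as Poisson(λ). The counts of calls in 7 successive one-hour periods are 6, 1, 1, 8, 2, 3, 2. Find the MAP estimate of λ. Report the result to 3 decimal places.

Σxᵢ = 6+1+1+8+2+3+2 = 23, with n = 7.
Posterior ∝ λ^2e^(−3.9λ) · λ^23e^(−7λ) = λ^25e^(−10.9λ), i.e. Gamma(shape=26, rate=10.9).
The mode of a Gamma(a, b) with a ≥ 1 (shape–rate) is (a−1)/b = 25/10.9 ≈ 2.294.

λ̂_MAP = 2.294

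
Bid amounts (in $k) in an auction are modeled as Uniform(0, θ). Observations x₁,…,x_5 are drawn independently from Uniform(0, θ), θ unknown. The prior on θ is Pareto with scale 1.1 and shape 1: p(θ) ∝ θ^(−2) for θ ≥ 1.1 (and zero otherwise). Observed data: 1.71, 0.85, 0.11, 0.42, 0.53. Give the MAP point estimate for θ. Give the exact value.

The Uniform(0, θ) likelihood is θ^(−n) for θ ≥ max(xᵢ), zero otherwise. Here max(xᵢ) = 1.71.
Posterior ∝ θ^(−2) · θ^(−5) = θ^(−7) on θ ≥ max(1.1, 1.71) = 1.71.
This density is strictly decreasing in θ, so the posterior mode lies at the lower boundary of the support.

θ̂_MAP = 1.71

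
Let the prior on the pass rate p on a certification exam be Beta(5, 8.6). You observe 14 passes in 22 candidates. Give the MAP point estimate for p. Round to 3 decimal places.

Prior: Beta(5, 8.6).
Data: 14 successes in 22 trials. The binomial likelihood contributes p^14(1−p)^8, so the posterior is Beta(5+14, 8.6+8) = Beta(19, 16.6).
For Beta(a, b) with a, b > 1 the mode is (a−1)/(a+b−2) = 18/33.6 ≈ 0.536.

p̂_MAP = 0.536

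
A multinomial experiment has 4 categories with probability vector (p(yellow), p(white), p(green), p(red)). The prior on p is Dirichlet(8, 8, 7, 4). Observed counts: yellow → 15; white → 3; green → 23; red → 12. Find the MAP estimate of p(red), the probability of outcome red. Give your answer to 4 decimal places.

The posterior is Dirichlet(αᵢ + nᵢ) = Dirichlet(23, 11, 30, 16).
For a Dirichlet(a₁,…,a_K) with all aᵢ > 1, the mode has j-th component (aⱼ − 1)/(Σaᵢ − K).
Here Σaᵢ = 80 and K = 4, so p(red) = (16 − 1)/(80 − 4) = 15/76 ≈ 0.1974.

MAP estimate of p(red) = 0.1974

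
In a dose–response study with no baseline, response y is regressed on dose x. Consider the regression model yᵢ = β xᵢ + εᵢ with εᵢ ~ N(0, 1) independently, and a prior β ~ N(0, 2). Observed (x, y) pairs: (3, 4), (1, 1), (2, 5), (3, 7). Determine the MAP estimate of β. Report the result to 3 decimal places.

β̂_MAP = 1.872

log p(β | y) = −Σ(yᵢ − βxᵢ)²/(2·1) − β²/(2·2) + const.
Setting the derivative to zero: Σxᵢ(yᵢ − βxᵢ)/1 − β/2 = 0, so β = Σxᵢyᵢ / (Σxᵢ² + σ²/τ²).
Σxᵢyᵢ = 3·4 + 1·1 + 2·5 + 3·7 = 44; Σxᵢ² = 23; σ²/τ² = 0.5.
β̂_MAP = 44 / (23 + 0.5) = 44/23.5 ≈ 1.872.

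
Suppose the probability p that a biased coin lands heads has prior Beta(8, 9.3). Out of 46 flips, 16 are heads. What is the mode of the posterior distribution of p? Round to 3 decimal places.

p̂_MAP = 0.375

Prior: Beta(8, 9.3).
Data: 16 successes in 46 trials. The binomial likelihood contributes p^16(1−p)^30, so the posterior is Beta(8+16, 9.3+30) = Beta(24, 39.3).
For Beta(a, b) with a, b > 1 the mode is (a−1)/(a+b−2) = 23/61.3 ≈ 0.375.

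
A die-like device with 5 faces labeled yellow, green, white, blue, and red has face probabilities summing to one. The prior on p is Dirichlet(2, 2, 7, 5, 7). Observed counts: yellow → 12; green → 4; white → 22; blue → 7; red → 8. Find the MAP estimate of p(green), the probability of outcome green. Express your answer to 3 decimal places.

MAP estimate of p(green) = 0.070

The posterior is Dirichlet(αᵢ + nᵢ) = Dirichlet(14, 6, 29, 12, 15).
For a Dirichlet(a₁,…,a_K) with all aᵢ > 1, the mode has j-th component (aⱼ − 1)/(Σaᵢ − K).
Here Σaᵢ = 76 and K = 5, so p(green) = (6 − 1)/(76 − 5) = 5/71 ≈ 0.070.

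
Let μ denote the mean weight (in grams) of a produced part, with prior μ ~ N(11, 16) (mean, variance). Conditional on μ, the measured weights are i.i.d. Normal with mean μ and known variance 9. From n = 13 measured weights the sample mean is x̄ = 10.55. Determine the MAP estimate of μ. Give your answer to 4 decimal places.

n = 13, x̄ = 10.55.
For a Normal prior and Normal likelihood with known variance, the posterior is Normal; its mode equals its mean, the precision-weighted average.
Prior precision 1/σ₀² = 1/16 = 0.0625; data precision n/σ² = 13/9.
μ̂ = (0.0625·11 + (13/9)·10.55) / (0.0625 + 13/9) = (11467/720)/(217/144) = 11467/1085 ≈ 10.5687.

μ̂_MAP = 10.5687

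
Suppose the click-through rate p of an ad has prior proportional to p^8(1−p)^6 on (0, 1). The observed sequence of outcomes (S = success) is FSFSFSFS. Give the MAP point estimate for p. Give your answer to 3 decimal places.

The prior density ∝ p^8(1−p)^6 is the kernel of Beta(9, 7).
Data: 4 successes in 8 trials (from the sequence). The binomial likelihood contributes p^4(1−p)^4, so the posterior is Beta(9+4, 7+4) = Beta(13, 11).
For Beta(a, b) with a, b > 1 the mode is (a−1)/(a+b−2) = 12/22 ≈ 0.545.

p̂_MAP = 0.545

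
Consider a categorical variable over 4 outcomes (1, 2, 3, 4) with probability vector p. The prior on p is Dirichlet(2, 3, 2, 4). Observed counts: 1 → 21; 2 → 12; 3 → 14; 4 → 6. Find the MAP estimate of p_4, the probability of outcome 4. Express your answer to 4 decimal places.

MAP estimate: 0.1500

The posterior is Dirichlet(αᵢ + nᵢ) = Dirichlet(23, 15, 16, 10).
For a Dirichlet(a₁,…,a_K) with all aᵢ > 1, the mode has j-th component (aⱼ − 1)/(Σaᵢ − K).
Here Σaᵢ = 64 and K = 4, so p_4 = (10 − 1)/(64 − 4) = 9/60 ≈ 0.1500.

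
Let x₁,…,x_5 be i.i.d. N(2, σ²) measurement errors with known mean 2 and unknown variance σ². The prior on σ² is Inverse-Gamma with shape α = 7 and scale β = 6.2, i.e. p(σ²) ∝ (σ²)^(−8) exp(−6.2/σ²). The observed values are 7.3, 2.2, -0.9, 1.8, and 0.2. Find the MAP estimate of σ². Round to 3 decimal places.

σ̂²_MAP = 2.487

Sum of squared deviations about the known mean: SS = (7.3−2)² + (2.2−2)² + (-0.9−2)² + (1.8−2)² + (0.2−2)² = 39.82.
The Normal likelihood contributes (σ²)^(−n/2) exp(−SS/(2σ²)), so the posterior is Inverse-Gamma(α + n/2, β + SS/2) = Inverse-Gamma(9.5, 26.11).
The mode of Inverse-Gamma(a, b) is b/(a+1) = 26.11/10.5 ≈ 2.487.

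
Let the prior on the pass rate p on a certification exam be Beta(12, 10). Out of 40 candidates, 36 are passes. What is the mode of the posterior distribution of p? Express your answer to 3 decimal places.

p̂_MAP = 0.783

Prior: Beta(12, 10).
Data: 36 successes in 40 trials. The binomial likelihood contributes p^36(1−p)^4, so the posterior is Beta(12+36, 10+4) = Beta(48, 14).
For Beta(a, b) with a, b > 1 the mode is (a−1)/(a+b−2) = 47/60 ≈ 0.783.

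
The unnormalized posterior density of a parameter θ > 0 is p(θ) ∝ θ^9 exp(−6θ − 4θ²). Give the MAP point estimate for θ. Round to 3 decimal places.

θ̂_MAP = 0.750

ℓ'(θ) = 9/θ − 6 − 8θ. Setting this to zero and multiplying by θ: 8θ² + 6θ − 9 = 0.
θ = (−6 + √(6² + 4·8·9)) / (2·8) = (−6 + √324) / 16 = (−6 + 18)/16 = 3/4.
ℓ''(θ) = −9/θ² − 8 < 0, confirming a maximum.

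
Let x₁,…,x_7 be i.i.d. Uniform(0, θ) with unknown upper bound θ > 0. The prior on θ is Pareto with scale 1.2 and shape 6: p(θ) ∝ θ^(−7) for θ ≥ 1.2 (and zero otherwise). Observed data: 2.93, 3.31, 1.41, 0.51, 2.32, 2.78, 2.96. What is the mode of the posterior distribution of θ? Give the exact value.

The Uniform(0, θ) likelihood is θ^(−n) for θ ≥ max(xᵢ), zero otherwise. Here max(xᵢ) = 3.31.
Posterior ∝ θ^(−7) · θ^(−7) = θ^(−14) on θ ≥ max(1.2, 3.31) = 3.31.
This density is strictly decreasing in θ, so the posterior mode lies at the lower boundary of the support.

θ̂_MAP = 3.31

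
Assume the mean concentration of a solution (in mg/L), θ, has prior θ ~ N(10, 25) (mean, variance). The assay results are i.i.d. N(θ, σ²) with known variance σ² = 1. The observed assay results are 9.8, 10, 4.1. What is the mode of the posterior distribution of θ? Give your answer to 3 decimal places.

n = 3; x̄ = (9.8 + 10 + 4.1)/3 = 23.9/3 = 239/30 ≈ 7.9667.
For a Normal prior and Normal likelihood with known variance, the posterior is Normal; its mode equals its mean, the precision-weighted average.
Prior precision 1/σ₀² = 1/25 = 0.04; data precision n/σ² = 3/1 = 3.
θ̂ = (0.04·10 + 3·(239/30)) / (0.04 + 3) = 24.3/3.04 = 1215/152 ≈ 7.993.

θ̂_MAP = 7.993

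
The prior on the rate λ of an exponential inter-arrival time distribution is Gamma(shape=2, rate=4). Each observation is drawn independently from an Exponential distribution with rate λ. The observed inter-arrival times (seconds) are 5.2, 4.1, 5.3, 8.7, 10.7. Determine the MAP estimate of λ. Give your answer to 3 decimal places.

λ̂_MAP = 0.158

The Exponential(rate=λ) likelihood is ∝ λ^n e^(−λΣtᵢ). Here n = 5 and Σtᵢ = 5.2 + 4.1 + 5.3 + 8.7 + 10.7 = 34.
Posterior ∝ λe^(−4λ) · λ^5e^(−34λ) = λ^6e^(−38λ), i.e. Gamma(7, 38).
Mode = (a−1)/b = 6/38 ≈ 0.158.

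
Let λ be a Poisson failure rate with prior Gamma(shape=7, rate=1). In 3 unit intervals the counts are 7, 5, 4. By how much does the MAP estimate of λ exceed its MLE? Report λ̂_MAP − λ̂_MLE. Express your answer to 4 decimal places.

Σxᵢ = 16. Posterior is Gamma(23, 4); MAP = (23−1)/4 = 22/4 ≈ 5.50000.
MLE = x̄ = 16/3 ≈ 5.33333.
Difference = 22/4 − 16/3 = 1/6 ≈ 0.1667.

MAP − MLE = 0.1667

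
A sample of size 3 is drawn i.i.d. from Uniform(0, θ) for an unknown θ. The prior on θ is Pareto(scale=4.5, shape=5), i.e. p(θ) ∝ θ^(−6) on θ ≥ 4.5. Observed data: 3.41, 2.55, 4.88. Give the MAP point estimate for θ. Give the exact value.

The Uniform(0, θ) likelihood is θ^(−n) for θ ≥ max(xᵢ), zero otherwise. Here max(xᵢ) = 4.88.
Posterior ∝ θ^(−6) · θ^(−3) = θ^(−9) on θ ≥ max(4.5, 4.88) = 4.88.
This density is strictly decreasing in θ, so the posterior mode lies at the lower boundary of the support.

θ̂_MAP = 4.88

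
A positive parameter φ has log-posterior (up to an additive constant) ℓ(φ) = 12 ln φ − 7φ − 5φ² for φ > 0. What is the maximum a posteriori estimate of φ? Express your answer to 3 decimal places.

φ̂_MAP = 0.800

ℓ'(φ) = 12/φ − 7 − 10φ. Setting this to zero and multiplying by φ: 10φ² + 7φ − 12 = 0.
φ = (−7 + √(7² + 4·10·12)) / (2·10) = (−7 + √529) / 20 = (−7 + 23)/20 = 4/5.
ℓ''(φ) = −12/φ² − 10 < 0, confirming a maximum.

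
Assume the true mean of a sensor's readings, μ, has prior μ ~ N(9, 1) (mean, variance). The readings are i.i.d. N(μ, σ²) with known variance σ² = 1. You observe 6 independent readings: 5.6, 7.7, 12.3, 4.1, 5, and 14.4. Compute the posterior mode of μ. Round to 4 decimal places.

n = 6; x̄ = (5.6 + 7.7 + 12.3 + 4.1 + 5 + 14.4)/6 = 49.1/6 = 491/60 ≈ 8.1833.
For a Normal prior and Normal likelihood with known variance, the posterior is Normal; its mode equals its mean, the precision-weighted average.
Prior precision 1/σ₀² = 1/1 = 1; data precision n/σ² = 6/1 = 6.
μ̂ = (1·9 + 6·(491/60)) / (1 + 6) = 58.1/7 = 8.3000.

μ̂_MAP = 8.3000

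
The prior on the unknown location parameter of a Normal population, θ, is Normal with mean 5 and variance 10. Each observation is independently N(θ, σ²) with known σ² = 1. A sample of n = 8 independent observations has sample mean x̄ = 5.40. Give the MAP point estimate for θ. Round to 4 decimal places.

θ̂_MAP = 5.3951

n = 8, x̄ = 5.40.
For a Normal prior and Normal likelihood with known variance, the posterior is Normal; its mode equals its mean, the precision-weighted average.
Prior precision 1/σ₀² = 1/10 = 0.1; data precision n/σ² = 8/1 = 8.
θ̂ = (0.1·5 + 8·5.4) / (0.1 + 8) = 43.7/8.1 = 437/81 ≈ 5.3951.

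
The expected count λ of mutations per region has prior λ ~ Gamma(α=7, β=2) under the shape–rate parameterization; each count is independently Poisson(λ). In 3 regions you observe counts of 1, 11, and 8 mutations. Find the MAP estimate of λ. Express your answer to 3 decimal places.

λ̂_MAP = 5.200

Σxᵢ = 1+11+8 = 20, with n = 3.
Posterior ∝ λ^6e^(−2λ) · λ^20e^(−3λ) = λ^26e^(−5λ), i.e. Gamma(shape=27, rate=5).
The mode of a Gamma(a, b) with a ≥ 1 (shape–rate) is (a−1)/b = 26/5 ≈ 5.200.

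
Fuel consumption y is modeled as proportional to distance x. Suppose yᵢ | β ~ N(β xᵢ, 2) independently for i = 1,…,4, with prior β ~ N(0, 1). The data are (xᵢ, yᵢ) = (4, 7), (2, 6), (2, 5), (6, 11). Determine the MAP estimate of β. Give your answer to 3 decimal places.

log p(β | y) = −Σ(yᵢ − βxᵢ)²/(2·2) − β²/(2·1) + const.
Setting the derivative to zero: Σxᵢ(yᵢ − βxᵢ)/2 − β/1 = 0, so β = Σxᵢyᵢ / (Σxᵢ² + σ²/τ²).
Σxᵢyᵢ = 4·7 + 2·6 + 2·5 + 6·11 = 116; Σxᵢ² = 60; σ²/τ² = 2.
β̂_MAP = 116 / (60 + 2) = 116/62 ≈ 1.871.

β̂_MAP = 1.871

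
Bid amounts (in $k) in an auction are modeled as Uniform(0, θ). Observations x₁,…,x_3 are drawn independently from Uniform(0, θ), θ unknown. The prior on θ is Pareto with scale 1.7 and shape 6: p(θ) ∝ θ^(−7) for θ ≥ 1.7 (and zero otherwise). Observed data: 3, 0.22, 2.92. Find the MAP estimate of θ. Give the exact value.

θ̂_MAP = 3

The Uniform(0, θ) likelihood is θ^(−n) for θ ≥ max(xᵢ), zero otherwise. Here max(xᵢ) = 3.
Posterior ∝ θ^(−7) · θ^(−3) = θ^(−10) on θ ≥ max(1.7, 3) = 3.
This density is strictly decreasing in θ, so the posterior mode lies at the lower boundary of the support.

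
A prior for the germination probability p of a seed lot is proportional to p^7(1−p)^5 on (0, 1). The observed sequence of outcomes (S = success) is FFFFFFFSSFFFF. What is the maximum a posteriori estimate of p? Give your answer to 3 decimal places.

p̂_MAP = 0.360

The prior density ∝ p^7(1−p)^5 is the kernel of Beta(8, 6).
Data: 2 successes in 13 trials (from the sequence). The binomial likelihood contributes p^2(1−p)^11, so the posterior is Beta(8+2, 6+11) = Beta(10, 17).
For Beta(a, b) with a, b > 1 the mode is (a−1)/(a+b−2) = 9/25 ≈ 0.360.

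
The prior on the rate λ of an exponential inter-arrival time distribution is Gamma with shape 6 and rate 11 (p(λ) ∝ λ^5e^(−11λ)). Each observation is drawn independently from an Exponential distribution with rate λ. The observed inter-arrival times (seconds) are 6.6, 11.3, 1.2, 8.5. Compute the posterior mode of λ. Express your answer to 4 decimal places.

The Exponential(rate=λ) likelihood is ∝ λ^n e^(−λΣtᵢ). Here n = 4 and Σtᵢ = 6.6 + 11.3 + 1.2 + 8.5 = 27.6.
Posterior ∝ λ^5e^(−11λ) · λ^4e^(−27.6λ) = λ^9e^(−38.6λ), i.e. Gamma(10, 38.6).
Mode = (a−1)/b = 9/38.6 ≈ 0.2332.

λ̂_MAP = 0.2332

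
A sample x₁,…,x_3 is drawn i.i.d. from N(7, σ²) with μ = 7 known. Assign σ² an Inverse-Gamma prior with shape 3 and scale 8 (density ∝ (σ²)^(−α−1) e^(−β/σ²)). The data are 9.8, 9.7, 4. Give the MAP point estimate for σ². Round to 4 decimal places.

Sum of squared deviations about the known mean: SS = (9.8−7)² + (9.7−7)² + (4−7)² = 24.13.
The Normal likelihood contributes (σ²)^(−n/2) exp(−SS/(2σ²)), so the posterior is Inverse-Gamma(α + n/2, β + SS/2) = Inverse-Gamma(4.5, 20.065).
The mode of Inverse-Gamma(a, b) is b/(a+1) = 20.065/5.5 ≈ 3.6482.

σ̂²_MAP = 3.6482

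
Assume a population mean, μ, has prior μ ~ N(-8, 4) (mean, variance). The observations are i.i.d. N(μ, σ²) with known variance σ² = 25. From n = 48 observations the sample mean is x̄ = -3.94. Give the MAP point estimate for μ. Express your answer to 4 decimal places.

n = 48, x̄ = -3.94.
For a Normal prior and Normal likelihood with known variance, the posterior is Normal; its mode equals its mean, the precision-weighted average.
Prior precision 1/σ₀² = 1/4 = 0.25; data precision n/σ² = 48/25 = 1.92.
μ̂ = (0.25·(-8) + 1.92·(-3.94)) / (0.25 + 1.92) = (-9.5648)/2.17 = -3416/775 ≈ -4.4077.

μ̂_MAP = -4.4077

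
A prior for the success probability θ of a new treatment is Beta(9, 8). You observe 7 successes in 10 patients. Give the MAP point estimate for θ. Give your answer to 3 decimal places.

Prior: Beta(9, 8).
Data: 7 successes in 10 trials. The binomial likelihood contributes θ^7(1−θ)^3, so the posterior is Beta(9+7, 8+3) = Beta(16, 11).
For Beta(a, b) with a, b > 1 the mode is (a−1)/(a+b−2) = 15/25 ≈ 0.600.

θ̂_MAP = 0.600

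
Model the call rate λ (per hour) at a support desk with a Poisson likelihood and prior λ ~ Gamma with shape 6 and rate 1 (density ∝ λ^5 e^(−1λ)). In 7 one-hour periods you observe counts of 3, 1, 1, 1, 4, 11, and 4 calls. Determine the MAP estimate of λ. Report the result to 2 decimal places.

λ̂_MAP = 3.75

Σxᵢ = 3+1+1+1+4+11+4 = 25, with n = 7.
Posterior ∝ λ^5e^(−1λ) · λ^25e^(−7λ) = λ^30e^(−8λ), i.e. Gamma(shape=31, rate=8).
The mode of a Gamma(a, b) with a ≥ 1 (shape–rate) is (a−1)/b = 30/8 ≈ 3.75.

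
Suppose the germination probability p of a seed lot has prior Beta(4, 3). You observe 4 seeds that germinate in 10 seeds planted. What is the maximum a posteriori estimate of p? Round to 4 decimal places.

Prior: Beta(4, 3).
Data: 4 successes in 10 trials. The binomial likelihood contributes p^4(1−p)^6, so the posterior is Beta(4+4, 3+6) = Beta(8, 9).
For Beta(a, b) with a, b > 1 the mode is (a−1)/(a+b−2) = 7/15 ≈ 0.4667.

p̂_MAP = 0.4667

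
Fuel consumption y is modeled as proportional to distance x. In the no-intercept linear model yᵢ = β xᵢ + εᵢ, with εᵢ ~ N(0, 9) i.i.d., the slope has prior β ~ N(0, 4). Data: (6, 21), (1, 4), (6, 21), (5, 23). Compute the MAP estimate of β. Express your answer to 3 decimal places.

log p(β | y) = −Σ(yᵢ − βxᵢ)²/(2·9) − β²/(2·4) + const.
Setting the derivative to zero: Σxᵢ(yᵢ − βxᵢ)/9 − β/4 = 0, so β = Σxᵢyᵢ / (Σxᵢ² + σ²/τ²).
Σxᵢyᵢ = 6·21 + 1·4 + 6·21 + 5·23 = 371; Σxᵢ² = 98; σ²/τ² = 2.25.
β̂_MAP = 371 / (98 + 2.25) = 371/100.25 ≈ 3.701.

β̂_MAP = 3.701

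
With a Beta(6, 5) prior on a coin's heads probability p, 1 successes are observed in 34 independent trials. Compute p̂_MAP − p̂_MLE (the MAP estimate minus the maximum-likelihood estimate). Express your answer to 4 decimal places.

Posterior is Beta(7, 38); MAP = (7−1)/(45−2) = 6/43 ≈ 0.13953.
MLE ignores the prior: p̂_MLE = k/n = 1/34 ≈ 0.02941.
Difference = 6/43 − 1/34 = 161/1462 ≈ 0.1101.

MAP − MLE = 0.1101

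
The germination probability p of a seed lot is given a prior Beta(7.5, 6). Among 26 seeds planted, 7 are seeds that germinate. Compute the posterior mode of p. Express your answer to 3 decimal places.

Prior: Beta(7.5, 6).
Data: 7 successes in 26 trials. The binomial likelihood contributes p^7(1−p)^19, so the posterior is Beta(7.5+7, 6+19) = Beta(14.5, 25).
For Beta(a, b) with a, b > 1 the mode is (a−1)/(a+b−2) = 13.5/37.5 ≈ 0.360.

p̂_MAP = 0.360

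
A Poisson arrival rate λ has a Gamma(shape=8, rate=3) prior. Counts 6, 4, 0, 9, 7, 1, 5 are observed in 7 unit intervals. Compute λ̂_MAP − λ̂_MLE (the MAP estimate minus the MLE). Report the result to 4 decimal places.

MAP − MLE = -0.6714

Σxᵢ = 32. Posterior is Gamma(40, 10); MAP = (40−1)/10 = 39/10 ≈ 3.90000.
MLE = x̄ = 32/7 ≈ 4.57143.
Difference = 39/10 − 32/7 = -47/70 ≈ -0.6714.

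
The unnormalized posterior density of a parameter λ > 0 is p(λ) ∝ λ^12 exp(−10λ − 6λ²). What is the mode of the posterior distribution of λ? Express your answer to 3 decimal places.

λ̂_MAP = 0.667

ℓ'(λ) = 12/λ − 10 − 12λ. Setting this to zero and multiplying by λ: 12λ² + 10λ − 12 = 0.
λ = (−10 + √(10² + 4·12·12)) / (2·12) = (−10 + √676) / 24 = (−10 + 26)/24 = 2/3.
ℓ''(λ) = −12/λ² − 12 < 0, confirming a maximum.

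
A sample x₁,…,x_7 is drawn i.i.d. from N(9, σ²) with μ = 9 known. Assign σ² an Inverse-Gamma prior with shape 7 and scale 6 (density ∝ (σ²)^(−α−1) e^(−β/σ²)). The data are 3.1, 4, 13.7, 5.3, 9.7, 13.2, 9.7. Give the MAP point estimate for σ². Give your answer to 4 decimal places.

σ̂²_MAP = 5.4874

Sum of squared deviations about the known mean: SS = (3.1−9)² + (4−9)² + (13.7−9)² + (5.3−9)² + (9.7−9)² + (13.2−9)² + (9.7−9)² = 114.21.
The Normal likelihood contributes (σ²)^(−n/2) exp(−SS/(2σ²)), so the posterior is Inverse-Gamma(α + n/2, β + SS/2) = Inverse-Gamma(10.5, 63.105).
The mode of Inverse-Gamma(a, b) is b/(a+1) = 63.105/11.5 ≈ 5.4874.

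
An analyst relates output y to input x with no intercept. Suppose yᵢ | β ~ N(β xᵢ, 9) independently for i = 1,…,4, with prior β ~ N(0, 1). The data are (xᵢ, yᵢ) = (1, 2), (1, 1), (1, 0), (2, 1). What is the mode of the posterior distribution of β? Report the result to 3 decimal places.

β̂_MAP = 0.313

log p(β | y) = −Σ(yᵢ − βxᵢ)²/(2·9) − β²/(2·1) + const.
Setting the derivative to zero: Σxᵢ(yᵢ − βxᵢ)/9 − β/1 = 0, so β = Σxᵢyᵢ / (Σxᵢ² + σ²/τ²).
Σxᵢyᵢ = 1·2 + 1·1 + 1·0 + 2·1 = 5; Σxᵢ² = 7; σ²/τ² = 9.
β̂_MAP = 5 / (7 + 9) = 5/16 ≈ 0.313.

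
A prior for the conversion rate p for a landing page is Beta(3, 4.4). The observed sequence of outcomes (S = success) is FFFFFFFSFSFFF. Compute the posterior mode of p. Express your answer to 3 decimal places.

Prior: Beta(3, 4.4).
Data: 2 successes in 13 trials (from the sequence). The binomial likelihood contributes p^2(1−p)^11, so the posterior is Beta(3+2, 4.4+11) = Beta(5, 15.4).
For Beta(a, b) with a, b > 1 the mode is (a−1)/(a+b−2) = 4/18.4 ≈ 0.217.

p̂_MAP = 0.217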